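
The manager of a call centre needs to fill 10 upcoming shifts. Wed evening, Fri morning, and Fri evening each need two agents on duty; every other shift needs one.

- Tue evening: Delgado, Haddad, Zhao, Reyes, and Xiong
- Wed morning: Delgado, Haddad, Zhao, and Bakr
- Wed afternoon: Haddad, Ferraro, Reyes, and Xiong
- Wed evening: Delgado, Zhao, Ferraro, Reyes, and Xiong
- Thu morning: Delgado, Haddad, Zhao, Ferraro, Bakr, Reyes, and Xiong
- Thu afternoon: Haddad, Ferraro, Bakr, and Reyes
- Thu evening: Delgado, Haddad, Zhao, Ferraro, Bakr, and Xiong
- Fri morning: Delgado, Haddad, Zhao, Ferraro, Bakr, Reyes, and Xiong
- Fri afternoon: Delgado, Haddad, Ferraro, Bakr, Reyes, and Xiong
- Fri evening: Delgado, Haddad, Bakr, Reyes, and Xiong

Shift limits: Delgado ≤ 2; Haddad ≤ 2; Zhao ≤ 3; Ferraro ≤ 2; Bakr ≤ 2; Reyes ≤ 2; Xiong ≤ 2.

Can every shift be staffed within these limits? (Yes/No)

Yes

One valid schedule: Tue evening→Delgado, Wed morning→Delgado, Wed afternoon→Haddad, Wed evening→Zhao+Ferraro, Thu morning→Zhao, Thu afternoon→Haddad, Thu evening→Zhao, Fri morning→Bakr+Reyes, Fri afternoon→Ferraro, Fri evening→Bakr+Reyes.
Loads: Delgado 2/2, Haddad 2/2, Zhao 3/3, Ferraro 2/2, Bakr 2/2, Reyes 2/2, Xiong 0/2 — all within limits.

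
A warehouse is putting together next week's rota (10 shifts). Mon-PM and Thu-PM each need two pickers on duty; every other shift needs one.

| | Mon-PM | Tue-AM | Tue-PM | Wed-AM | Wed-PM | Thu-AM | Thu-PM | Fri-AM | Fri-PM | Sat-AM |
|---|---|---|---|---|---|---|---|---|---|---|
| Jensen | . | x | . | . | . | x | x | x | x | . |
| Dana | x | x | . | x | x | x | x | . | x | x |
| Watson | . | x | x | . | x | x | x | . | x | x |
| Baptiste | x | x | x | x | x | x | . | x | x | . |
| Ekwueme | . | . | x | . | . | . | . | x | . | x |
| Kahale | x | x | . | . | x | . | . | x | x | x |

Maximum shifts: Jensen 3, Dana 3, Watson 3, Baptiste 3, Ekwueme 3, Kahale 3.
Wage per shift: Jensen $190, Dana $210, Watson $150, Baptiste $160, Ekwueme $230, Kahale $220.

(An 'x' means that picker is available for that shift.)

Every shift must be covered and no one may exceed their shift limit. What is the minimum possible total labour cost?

$2130

Picking the cheapest available picker for each shift independently would cost $1930, but that ignores the shift limits.
An optimal schedule: Mon-PM→Dana+Baptiste, Tue-AM→Baptiste, Tue-PM→Watson, Wed-AM→Dana, Wed-PM→Watson, Thu-AM→Jensen, Thu-PM→Jensen+Dana, Fri-AM→Jensen, Fri-PM→Baptiste, Sat-AM→Watson.
Total: 210 + 160 + 160 + 150 + 210 + 150 + 190 + 190 + 210 + 190 + 160 + 150 = $2130.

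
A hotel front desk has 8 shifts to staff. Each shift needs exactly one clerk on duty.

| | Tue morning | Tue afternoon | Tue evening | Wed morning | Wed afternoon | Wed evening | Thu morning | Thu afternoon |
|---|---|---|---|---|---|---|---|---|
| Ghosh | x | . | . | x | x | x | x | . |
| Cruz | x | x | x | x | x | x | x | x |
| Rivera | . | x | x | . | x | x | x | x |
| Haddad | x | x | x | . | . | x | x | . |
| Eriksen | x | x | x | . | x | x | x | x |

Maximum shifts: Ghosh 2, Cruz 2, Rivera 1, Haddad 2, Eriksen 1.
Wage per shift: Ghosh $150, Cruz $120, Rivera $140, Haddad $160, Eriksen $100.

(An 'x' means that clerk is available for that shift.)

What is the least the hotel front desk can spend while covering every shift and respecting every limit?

$1100

Picking the cheapest available clerk for each shift independently would cost $820, but that ignores the shift limits.
An optimal schedule: Tue morning→Ghosh, Tue afternoon→Cruz, Tue evening→Rivera, Wed morning→Ghosh, Wed afternoon→Eriksen, Wed evening→Haddad, Thu morning→Haddad, Thu afternoon→Cruz.
Total: 150 + 120 + 140 + 150 + 100 + 160 + 160 + 120 = $1100.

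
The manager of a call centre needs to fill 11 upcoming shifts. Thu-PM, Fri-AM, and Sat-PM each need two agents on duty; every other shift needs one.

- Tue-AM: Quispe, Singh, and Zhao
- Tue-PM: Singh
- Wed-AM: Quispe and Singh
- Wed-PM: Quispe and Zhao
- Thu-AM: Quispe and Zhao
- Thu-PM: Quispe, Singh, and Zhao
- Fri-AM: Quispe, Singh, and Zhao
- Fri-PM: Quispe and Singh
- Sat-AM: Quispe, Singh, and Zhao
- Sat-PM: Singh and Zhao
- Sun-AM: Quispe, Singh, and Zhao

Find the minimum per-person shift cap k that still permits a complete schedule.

With 3 agents and 14 worker-slots to fill, someone must work at least ⌈14/3⌉ = 5 shifts, so k ≥ 5.
k = 5 works: Tue-AM→Quispe, Tue-PM→Singh, Wed-AM→Quispe, Wed-PM→Quispe, Thu-AM→Quispe, Thu-PM→Singh+Zhao, Fri-AM→Singh+Zhao, Fri-PM→Quispe, Sat-AM→Singh, Sat-PM→Singh+Zhao, Sun-AM→Zhao.
Loads: Quispe 5, Singh 5, Zhao 4 — all ≤ 5.

5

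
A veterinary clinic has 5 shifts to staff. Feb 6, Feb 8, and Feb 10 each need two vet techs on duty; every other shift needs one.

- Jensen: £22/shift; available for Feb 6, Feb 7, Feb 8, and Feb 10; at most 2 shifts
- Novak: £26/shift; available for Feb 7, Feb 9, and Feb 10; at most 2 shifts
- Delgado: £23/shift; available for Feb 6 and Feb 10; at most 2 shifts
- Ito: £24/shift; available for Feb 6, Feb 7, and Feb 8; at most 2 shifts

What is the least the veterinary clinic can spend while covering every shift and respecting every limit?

£190

Feb 8 can only be covered by Jensen and Ito, so that assignment is forced.
Feb 9 can only be covered by Novak, so that assignment is forced.
Picking the cheapest available vet tech for each shift independently would cost £184, but that ignores the shift limits.
An optimal schedule: Feb 6→Jensen+Delgado, Feb 7→Ito, Feb 8→Jensen+Ito, Feb 9→Novak, Feb 10→Novak+Delgado.
Total: 22 + 23 + 24 + 22 + 24 + 26 + 26 + 23 = £190.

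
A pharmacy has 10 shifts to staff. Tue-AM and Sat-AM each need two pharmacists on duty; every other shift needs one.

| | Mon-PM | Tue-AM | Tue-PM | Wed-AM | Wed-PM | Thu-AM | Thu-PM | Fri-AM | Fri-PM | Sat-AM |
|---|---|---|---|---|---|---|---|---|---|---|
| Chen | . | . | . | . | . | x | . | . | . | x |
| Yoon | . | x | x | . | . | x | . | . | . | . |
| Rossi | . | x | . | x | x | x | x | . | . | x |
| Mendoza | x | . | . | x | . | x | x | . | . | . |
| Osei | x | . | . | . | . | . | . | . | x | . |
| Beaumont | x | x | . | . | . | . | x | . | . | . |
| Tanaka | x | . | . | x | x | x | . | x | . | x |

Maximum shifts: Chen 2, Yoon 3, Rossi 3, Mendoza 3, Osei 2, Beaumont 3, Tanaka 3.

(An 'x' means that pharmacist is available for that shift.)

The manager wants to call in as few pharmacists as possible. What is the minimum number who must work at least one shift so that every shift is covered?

12 slots to fill and no one can take more than 3, so at least ⌈12/3⌉ = 4 pharmacists are needed.
No set of 4 pharmacists can cover every shift (each such set leaves at least one shift with no one available or exceeds a cap).
Chen, Yoon, Rossi, Osei, and Tanaka alone can cover everything: Mon-PM→Osei, Tue-AM→Yoon+Rossi, Tue-PM→Yoon, Wed-AM→Rossi, Wed-PM→Tanaka, Thu-AM→Chen, Thu-PM→Rossi, Fri-AM→Tanaka, Fri-PM→Osei, Sat-AM→Chen+Tanaka.

5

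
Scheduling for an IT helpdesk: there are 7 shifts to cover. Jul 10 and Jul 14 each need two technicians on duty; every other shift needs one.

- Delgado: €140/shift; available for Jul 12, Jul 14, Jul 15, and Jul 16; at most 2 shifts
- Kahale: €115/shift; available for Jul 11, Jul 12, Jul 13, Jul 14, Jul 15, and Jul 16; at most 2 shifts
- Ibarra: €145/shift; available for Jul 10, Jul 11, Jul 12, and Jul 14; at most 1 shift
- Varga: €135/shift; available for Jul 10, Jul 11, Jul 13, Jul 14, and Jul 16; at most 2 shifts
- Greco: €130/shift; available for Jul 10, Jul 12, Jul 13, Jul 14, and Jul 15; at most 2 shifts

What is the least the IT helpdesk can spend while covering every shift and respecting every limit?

€1185

Picking the cheapest available technician for each shift independently would cost €1085, but that ignores the shift limits.
An optimal schedule: Jul 10→Ibarra+Varga, Jul 11→Kahale, Jul 12→Greco, Jul 13→Kahale, Jul 14→Varga+Greco, Jul 15→Delgado, Jul 16→Delgado.
Total: 145 + 135 + 115 + 130 + 115 + 135 + 130 + 140 + 140 = €1185.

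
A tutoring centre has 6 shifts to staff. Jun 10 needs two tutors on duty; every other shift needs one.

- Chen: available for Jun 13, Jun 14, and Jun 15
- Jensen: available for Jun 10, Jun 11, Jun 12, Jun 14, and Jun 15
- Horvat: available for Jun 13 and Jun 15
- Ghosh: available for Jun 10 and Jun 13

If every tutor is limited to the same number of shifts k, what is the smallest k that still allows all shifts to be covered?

3

With 4 tutors and 7 worker-slots to fill, someone must work at least ⌈7/4⌉ = 2 shifts, so k ≥ 2.
k = 2 fails: Shifts {Jun 10, Jun 11, Jun 12} need 4 worker-slots in total, but the tutors available for any of those shifts (Jensen and Ghosh) can supply at most 3 among them. So no valid schedule exists.
k = 3 works: Jun 10→Jensen+Ghosh, Jun 11→Jensen, Jun 12→Jensen, Jun 13→Chen, Jun 14→Chen, Jun 15→Chen.
Loads: Chen 3, Jensen 3, Horvat 0, Ghosh 1 — all ≤ 3.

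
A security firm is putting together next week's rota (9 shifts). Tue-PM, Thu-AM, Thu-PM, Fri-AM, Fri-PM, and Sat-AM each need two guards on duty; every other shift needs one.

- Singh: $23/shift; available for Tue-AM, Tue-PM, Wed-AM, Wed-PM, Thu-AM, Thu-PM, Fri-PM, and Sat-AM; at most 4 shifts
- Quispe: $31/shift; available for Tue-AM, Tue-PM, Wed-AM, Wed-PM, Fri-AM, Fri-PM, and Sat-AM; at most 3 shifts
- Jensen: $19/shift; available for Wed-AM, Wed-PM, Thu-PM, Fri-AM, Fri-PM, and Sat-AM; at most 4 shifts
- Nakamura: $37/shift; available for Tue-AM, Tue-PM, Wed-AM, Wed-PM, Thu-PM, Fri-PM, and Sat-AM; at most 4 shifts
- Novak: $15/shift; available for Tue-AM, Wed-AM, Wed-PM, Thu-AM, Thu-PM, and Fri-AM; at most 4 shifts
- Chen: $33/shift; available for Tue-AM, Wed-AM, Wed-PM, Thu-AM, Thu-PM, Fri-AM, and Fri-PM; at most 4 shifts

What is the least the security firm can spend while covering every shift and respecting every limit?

Picking the cheapest available guard for each shift independently would cost $289, but that ignores the shift limits.
An optimal schedule: Tue-AM→Novak, Tue-PM→Singh+Quispe, Wed-AM→Novak, Wed-PM→Novak, Thu-AM→Novak+Singh, Thu-PM→Jensen+Singh, Fri-AM→Jensen+Quispe, Fri-PM→Jensen+Quispe, Sat-AM→Jensen+Singh.
Total: 15 + 23 + 31 + 15 + 15 + 15 + 23 + 19 + 23 + 19 + 31 + 19 + 31 + 19 + 23 = $321.

$321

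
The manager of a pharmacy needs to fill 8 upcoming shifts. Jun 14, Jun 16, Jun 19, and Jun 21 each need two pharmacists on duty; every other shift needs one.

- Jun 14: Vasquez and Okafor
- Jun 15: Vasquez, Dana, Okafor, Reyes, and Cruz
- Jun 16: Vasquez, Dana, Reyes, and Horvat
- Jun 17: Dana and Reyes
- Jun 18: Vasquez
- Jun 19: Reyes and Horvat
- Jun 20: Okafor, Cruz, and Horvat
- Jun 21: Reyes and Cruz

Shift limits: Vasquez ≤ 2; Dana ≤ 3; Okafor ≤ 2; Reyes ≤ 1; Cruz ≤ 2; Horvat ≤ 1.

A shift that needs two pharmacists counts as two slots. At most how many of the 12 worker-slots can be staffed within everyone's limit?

Total capacity across all pharmacists is 2+3+2+1+2+1 = 11, and 12 slots are needed, so at most 11 can be filled.
Shifts {Jun 19, Jun 21} need 4 slots but only Reyes, Cruz, and Horvat are available for them, supplying at most 3 — so at least 1 slot must go unfilled.
An assignment achieving 10: Jun 14→Vasquez+Okafor, Jun 15→Dana, Jun 16→Dana, Jun 17→Dana, Jun 18→Vasquez, Jun 19→Reyes+Horvat, Jun 20→Okafor, Jun 21→Cruz.
Loads: Vasquez 2/2, Dana 3/3, Okafor 2/2, Reyes 1/1, Cruz 1/2, Horvat 1/1.

10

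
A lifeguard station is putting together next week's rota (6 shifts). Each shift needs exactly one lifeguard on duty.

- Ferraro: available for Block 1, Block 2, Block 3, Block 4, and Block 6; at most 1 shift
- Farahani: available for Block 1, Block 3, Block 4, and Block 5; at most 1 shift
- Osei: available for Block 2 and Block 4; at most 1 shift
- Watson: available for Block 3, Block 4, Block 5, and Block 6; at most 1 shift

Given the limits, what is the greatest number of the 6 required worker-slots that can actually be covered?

Total capacity across all lifeguards is 1+1+1+1 = 4, and 6 slots are needed, so at most 4 can be filled.
An assignment achieving 4: Block 1→Ferraro, Block 2→Osei, Block 5→Farahani, Block 6→Watson.
Loads: Ferraro 1/1, Farahani 1/1, Osei 1/1, Watson 1/1.

4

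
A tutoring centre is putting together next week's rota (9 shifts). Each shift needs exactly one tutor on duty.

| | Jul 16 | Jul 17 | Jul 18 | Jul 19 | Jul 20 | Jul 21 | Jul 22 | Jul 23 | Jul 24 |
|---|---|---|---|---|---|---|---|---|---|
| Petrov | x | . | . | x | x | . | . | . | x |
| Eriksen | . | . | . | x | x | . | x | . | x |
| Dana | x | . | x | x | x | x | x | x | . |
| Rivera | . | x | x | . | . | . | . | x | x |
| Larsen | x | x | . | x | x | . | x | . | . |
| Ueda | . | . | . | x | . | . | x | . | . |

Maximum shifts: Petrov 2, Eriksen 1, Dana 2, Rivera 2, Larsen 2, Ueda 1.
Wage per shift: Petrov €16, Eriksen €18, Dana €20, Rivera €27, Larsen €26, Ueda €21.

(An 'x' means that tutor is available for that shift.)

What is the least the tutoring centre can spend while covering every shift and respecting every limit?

Jul 21 can only be covered by Dana, so that assignment is forced.
Picking the cheapest available tutor for each shift independently would cost €168, but that ignores the shift limits.
An optimal schedule: Jul 16→Petrov, Jul 17→Larsen, Jul 18→Dana, Jul 19→Larsen, Jul 20→Eriksen, Jul 21→Dana, Jul 22→Ueda, Jul 23→Rivera, Jul 24→Petrov.
Total: 16 + 26 + 20 + 26 + 18 + 20 + 21 + 27 + 16 = €190.

€190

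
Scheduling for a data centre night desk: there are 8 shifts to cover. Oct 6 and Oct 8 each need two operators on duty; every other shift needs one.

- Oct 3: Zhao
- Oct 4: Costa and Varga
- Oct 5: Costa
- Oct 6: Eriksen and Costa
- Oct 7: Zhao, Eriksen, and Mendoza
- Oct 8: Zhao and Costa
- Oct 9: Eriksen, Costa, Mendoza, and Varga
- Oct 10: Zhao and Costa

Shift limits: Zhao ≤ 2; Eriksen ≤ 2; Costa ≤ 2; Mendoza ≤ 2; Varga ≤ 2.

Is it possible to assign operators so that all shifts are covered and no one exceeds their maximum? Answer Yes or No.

Total capacity is 10 and 10 slots are needed, so capacity alone doesn't rule it out.
Shifts {Oct 5, Oct 6, Oct 8} need 5 worker-slots in total, but the operators available for any of those shifts (Zhao, Eriksen, and Costa) can supply at most 4 among them. So no valid schedule exists.

No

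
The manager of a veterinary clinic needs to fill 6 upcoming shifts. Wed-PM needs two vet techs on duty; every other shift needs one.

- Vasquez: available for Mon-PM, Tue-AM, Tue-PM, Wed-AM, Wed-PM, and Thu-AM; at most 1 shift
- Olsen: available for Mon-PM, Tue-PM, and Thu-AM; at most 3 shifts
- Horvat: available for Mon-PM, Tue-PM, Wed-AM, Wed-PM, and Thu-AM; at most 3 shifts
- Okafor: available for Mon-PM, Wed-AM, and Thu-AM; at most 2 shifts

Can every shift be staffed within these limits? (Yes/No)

No

Total capacity is 9 and 7 slots are needed, so capacity alone doesn't rule it out.
Shifts {Tue-AM, Wed-PM} need 3 worker-slots in total, but the vet techs available for any of those shifts (Vasquez and Horvat) can supply at most 2 among them. So no valid schedule exists.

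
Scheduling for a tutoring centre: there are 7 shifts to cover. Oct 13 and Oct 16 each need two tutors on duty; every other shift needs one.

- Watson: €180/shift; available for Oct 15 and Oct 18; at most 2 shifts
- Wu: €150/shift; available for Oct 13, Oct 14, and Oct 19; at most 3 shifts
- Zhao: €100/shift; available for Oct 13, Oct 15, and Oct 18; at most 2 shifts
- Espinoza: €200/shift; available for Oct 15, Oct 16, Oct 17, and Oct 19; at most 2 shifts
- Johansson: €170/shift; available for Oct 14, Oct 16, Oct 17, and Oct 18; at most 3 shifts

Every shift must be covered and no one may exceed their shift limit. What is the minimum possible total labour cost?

Oct 13 can only be covered by Wu and Zhao, so that assignment is forced.
Oct 16 can only be covered by Espinoza and Johansson, so that assignment is forced.
Picking the cheapest available tutor for each shift independently would cost €1290, but that ignores the shift limits.
An optimal schedule: Oct 13→Zhao+Wu, Oct 14→Wu, Oct 15→Zhao, Oct 16→Johansson+Espinoza, Oct 17→Johansson, Oct 18→Johansson, Oct 19→Wu.
Total: 100 + 150 + 150 + 100 + 170 + 200 + 170 + 170 + 150 = €1360.

€1360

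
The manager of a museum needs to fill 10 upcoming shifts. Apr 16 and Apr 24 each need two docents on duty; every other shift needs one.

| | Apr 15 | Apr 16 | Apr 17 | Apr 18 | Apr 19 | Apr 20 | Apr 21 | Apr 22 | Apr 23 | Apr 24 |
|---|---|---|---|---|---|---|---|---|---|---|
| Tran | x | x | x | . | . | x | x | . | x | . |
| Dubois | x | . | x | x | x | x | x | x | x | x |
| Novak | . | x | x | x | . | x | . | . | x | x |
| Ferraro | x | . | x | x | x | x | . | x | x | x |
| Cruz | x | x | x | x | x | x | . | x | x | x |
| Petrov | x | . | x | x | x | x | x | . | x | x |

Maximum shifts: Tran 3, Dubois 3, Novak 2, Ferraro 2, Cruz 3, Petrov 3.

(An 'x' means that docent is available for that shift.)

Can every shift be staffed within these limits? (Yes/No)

One valid schedule: Apr 15→Tran, Apr 16→Tran+Novak, Apr 17→Novak, Apr 18→Dubois, Apr 19→Dubois, Apr 20→Ferraro, Apr 21→Tran, Apr 22→Dubois, Apr 23→Ferraro, Apr 24→Cruz+Petrov.
Loads: Tran 3/3, Dubois 3/3, Novak 2/2, Ferraro 2/2, Cruz 1/3, Petrov 1/3 — all within limits.

Yes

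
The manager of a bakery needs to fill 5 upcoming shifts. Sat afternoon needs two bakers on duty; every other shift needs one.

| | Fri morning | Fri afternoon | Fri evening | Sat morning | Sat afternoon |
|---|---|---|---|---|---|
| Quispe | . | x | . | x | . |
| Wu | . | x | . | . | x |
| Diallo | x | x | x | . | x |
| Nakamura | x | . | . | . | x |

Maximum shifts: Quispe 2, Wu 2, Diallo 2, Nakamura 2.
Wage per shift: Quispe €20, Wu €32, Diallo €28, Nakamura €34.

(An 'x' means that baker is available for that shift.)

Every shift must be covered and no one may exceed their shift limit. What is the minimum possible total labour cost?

Fri evening can only be covered by Diallo, so that assignment is forced.
Sat morning can only be covered by Quispe, so that assignment is forced.
Picking the cheapest available baker for each shift independently would cost €156, but that ignores the shift limits.
An optimal schedule: Fri morning→Diallo, Fri afternoon→Quispe, Fri evening→Diallo, Sat morning→Quispe, Sat afternoon→Wu+Nakamura.
Total: 28 + 20 + 28 + 20 + 32 + 34 = €162.

€162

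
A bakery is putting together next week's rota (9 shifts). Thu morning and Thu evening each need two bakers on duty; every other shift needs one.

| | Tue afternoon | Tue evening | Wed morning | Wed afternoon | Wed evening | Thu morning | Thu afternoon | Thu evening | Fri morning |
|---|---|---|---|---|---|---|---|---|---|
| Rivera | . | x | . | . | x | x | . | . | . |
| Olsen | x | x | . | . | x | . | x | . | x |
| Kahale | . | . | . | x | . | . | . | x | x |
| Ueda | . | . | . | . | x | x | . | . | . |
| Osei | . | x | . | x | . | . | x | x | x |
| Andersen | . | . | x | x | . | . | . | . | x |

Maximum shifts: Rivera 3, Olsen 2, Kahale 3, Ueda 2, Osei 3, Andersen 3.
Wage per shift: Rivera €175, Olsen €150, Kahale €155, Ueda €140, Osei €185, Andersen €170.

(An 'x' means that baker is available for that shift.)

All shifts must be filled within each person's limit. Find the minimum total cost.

€1750

Tue afternoon can only be covered by Olsen, so that assignment is forced.
Wed morning can only be covered by Andersen, so that assignment is forced.
Thu morning can only be covered by Rivera and Ueda, so that assignment is forced.
Picking the cheapest available baker for each shift independently would cost €1720, but that ignores the shift limits.
An optimal schedule: Tue afternoon→Olsen, Tue evening→Rivera, Wed morning→Andersen, Wed afternoon→Kahale, Wed evening→Ueda, Thu morning→Ueda+Rivera, Thu afternoon→Olsen, Thu evening→Kahale+Osei, Fri morning→Kahale.
Total: 150 + 175 + 170 + 155 + 140 + 140 + 175 + 150 + 155 + 185 + 155 = €1750.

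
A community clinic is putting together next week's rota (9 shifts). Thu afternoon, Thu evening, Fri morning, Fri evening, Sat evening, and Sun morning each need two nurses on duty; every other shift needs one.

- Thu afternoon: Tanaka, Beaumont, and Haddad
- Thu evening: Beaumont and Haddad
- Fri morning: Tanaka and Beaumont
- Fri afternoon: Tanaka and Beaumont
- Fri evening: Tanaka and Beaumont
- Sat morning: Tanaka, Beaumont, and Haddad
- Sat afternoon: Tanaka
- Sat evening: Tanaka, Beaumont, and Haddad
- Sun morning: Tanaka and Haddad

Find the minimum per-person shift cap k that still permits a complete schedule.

5

With 3 nurses and 15 worker-slots to fill, someone must work at least ⌈15/3⌉ = 5 shifts, so k ≥ 5.
k = 5 works: Thu afternoon→Beaumont+Haddad, Thu evening→Beaumont+Haddad, Fri morning→Tanaka+Beaumont, Fri afternoon→Tanaka, Fri evening→Tanaka+Beaumont, Sat morning→Haddad, Sat afternoon→Tanaka, Sat evening→Beaumont+Haddad, Sun morning→Tanaka+Haddad.
Loads: Tanaka 5, Beaumont 5, Haddad 5 — all ≤ 5.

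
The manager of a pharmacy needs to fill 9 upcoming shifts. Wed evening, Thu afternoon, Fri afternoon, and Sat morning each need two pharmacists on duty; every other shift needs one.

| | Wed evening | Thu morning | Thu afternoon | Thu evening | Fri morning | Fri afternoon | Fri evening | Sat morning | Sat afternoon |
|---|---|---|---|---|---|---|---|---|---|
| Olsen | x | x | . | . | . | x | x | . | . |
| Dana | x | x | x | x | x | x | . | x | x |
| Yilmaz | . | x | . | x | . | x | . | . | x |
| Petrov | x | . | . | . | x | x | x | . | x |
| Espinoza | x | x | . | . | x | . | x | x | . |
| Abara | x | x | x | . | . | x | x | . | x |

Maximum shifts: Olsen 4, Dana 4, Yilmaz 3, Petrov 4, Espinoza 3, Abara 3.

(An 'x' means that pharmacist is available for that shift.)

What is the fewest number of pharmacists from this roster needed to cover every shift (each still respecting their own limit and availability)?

4

13 slots to fill and no one can take more than 4, so at least ⌈13/4⌉ = 4 pharmacists are needed.
Olsen, Dana, Espinoza, and Abara alone can cover everything: Wed evening→Olsen+Espinoza, Thu morning→Olsen, Thu afternoon→Dana+Abara, Thu evening→Dana, Fri morning→Dana, Fri afternoon→Olsen+Abara, Fri evening→Olsen, Sat morning→Dana+Espinoza, Sat afternoon→Abara.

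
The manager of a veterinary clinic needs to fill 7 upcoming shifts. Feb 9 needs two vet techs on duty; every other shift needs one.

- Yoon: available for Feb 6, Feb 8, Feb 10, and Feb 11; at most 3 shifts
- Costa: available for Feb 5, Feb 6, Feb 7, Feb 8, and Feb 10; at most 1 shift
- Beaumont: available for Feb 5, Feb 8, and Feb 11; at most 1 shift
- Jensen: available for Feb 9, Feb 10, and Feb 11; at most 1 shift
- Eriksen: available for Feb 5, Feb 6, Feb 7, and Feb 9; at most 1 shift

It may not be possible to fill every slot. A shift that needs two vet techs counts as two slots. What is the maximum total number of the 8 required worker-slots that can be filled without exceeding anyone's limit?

7

Total capacity across all vet techs is 3+1+1+1+1 = 7, and 8 slots are needed, so at most 7 can be filled.
An assignment achieving 7: Feb 5→Beaumont, Feb 6→Yoon, Feb 7→Costa, Feb 8→Yoon, Feb 9→Jensen+Eriksen, Feb 10→Yoon.
Loads: Yoon 3/3, Costa 1/1, Beaumont 1/1, Jensen 1/1, Eriksen 1/1.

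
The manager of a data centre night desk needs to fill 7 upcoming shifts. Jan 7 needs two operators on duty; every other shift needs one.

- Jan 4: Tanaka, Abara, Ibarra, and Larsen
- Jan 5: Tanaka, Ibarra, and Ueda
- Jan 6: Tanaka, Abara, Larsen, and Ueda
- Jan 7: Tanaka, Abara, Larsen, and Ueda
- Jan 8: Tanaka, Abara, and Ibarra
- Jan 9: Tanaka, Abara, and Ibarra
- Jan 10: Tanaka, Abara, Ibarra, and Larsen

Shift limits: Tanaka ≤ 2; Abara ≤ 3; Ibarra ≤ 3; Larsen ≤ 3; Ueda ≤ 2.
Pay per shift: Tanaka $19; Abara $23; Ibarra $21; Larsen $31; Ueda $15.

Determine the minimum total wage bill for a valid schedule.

$154

Picking the cheapest available operator for each shift independently would cost $140, but that ignores the shift limits.
An optimal schedule: Jan 4→Ibarra, Jan 5→Ueda, Jan 6→Ueda, Jan 7→Tanaka+Abara, Jan 8→Tanaka, Jan 9→Ibarra, Jan 10→Ibarra.
Total: 21 + 15 + 15 + 19 + 23 + 19 + 21 + 21 = $154.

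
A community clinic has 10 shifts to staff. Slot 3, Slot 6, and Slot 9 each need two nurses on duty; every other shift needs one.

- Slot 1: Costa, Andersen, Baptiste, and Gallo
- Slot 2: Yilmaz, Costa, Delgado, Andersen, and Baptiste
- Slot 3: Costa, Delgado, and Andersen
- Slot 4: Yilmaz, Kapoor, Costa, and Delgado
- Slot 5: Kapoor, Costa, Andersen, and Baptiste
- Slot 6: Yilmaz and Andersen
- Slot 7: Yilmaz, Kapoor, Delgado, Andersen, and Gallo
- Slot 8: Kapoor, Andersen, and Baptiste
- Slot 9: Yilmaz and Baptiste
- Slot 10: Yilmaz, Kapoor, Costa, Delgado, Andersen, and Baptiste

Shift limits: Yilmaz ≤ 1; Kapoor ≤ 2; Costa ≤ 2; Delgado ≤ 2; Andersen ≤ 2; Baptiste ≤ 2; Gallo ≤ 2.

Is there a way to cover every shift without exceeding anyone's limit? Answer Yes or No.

Total capacity is 13 and 13 slots are needed, so capacity alone doesn't rule it out.
Shifts {Slot 6, Slot 9} need 4 worker-slots in total, but the nurses available for any of those shifts (Yilmaz, Andersen, and Baptiste) can supply at most 3 among them. So no valid schedule exists.

No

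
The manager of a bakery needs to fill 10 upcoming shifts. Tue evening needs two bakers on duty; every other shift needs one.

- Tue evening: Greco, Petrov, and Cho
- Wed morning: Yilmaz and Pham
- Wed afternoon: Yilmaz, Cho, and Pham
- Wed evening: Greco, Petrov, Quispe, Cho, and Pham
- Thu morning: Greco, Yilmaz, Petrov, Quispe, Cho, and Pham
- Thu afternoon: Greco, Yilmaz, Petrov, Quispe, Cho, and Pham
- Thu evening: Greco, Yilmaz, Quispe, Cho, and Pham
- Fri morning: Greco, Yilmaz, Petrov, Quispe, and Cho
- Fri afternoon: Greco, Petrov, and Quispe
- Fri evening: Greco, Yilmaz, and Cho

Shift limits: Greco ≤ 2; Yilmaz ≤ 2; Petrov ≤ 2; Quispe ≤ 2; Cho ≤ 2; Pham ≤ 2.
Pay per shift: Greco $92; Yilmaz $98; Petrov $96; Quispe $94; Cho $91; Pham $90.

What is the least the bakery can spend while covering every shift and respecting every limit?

$1024

Picking the cheapest available baker for each shift independently would cost $997, but that ignores the shift limits.
An optimal schedule: Tue evening→Cho+Greco, Wed morning→Pham, Wed afternoon→Pham, Wed evening→Quispe, Thu morning→Petrov, Thu afternoon→Yilmaz, Thu evening→Quispe, Fri morning→Petrov, Fri afternoon→Greco, Fri evening→Cho.
Total: 91 + 92 + 90 + 90 + 94 + 96 + 98 + 94 + 96 + 92 + 91 = $1024.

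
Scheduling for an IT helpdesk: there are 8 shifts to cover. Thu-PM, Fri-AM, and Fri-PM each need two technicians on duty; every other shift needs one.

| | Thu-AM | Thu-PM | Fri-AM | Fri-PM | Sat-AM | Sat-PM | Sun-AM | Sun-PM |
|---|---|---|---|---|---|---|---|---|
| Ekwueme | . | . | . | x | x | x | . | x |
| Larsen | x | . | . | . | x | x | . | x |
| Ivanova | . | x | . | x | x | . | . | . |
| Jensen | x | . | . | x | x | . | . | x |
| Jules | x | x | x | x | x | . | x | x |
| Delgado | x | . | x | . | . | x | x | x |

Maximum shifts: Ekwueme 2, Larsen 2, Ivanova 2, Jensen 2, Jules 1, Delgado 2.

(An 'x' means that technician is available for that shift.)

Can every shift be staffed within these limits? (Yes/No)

No

Total capacity is 11 and 11 slots are needed, so capacity alone doesn't rule it out.
Shifts {Thu-PM, Fri-AM} need 4 worker-slots in total, but the technicians available for any of those shifts (Ivanova, Jules, and Delgado) can supply at most 3 among them. So no valid schedule exists.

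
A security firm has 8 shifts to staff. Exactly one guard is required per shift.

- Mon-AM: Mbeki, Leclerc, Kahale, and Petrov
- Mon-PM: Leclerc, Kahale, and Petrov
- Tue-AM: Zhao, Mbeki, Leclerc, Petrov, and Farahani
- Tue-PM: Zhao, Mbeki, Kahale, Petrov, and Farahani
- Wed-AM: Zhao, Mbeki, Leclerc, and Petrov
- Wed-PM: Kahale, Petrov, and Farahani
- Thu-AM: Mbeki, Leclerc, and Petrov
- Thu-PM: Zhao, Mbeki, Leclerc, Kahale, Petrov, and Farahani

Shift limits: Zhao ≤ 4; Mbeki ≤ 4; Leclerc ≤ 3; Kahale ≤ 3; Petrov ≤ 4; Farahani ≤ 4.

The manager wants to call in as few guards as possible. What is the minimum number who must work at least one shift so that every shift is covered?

8 slots to fill and no one can take more than 4, so at least ⌈8/4⌉ = 2 guards are needed.
Zhao and Petrov alone can cover everything: Mon-AM→Petrov, Mon-PM→Petrov, Tue-AM→Zhao, Tue-PM→Zhao, Wed-AM→Zhao, Wed-PM→Petrov, Thu-AM→Petrov, Thu-PM→Zhao.

2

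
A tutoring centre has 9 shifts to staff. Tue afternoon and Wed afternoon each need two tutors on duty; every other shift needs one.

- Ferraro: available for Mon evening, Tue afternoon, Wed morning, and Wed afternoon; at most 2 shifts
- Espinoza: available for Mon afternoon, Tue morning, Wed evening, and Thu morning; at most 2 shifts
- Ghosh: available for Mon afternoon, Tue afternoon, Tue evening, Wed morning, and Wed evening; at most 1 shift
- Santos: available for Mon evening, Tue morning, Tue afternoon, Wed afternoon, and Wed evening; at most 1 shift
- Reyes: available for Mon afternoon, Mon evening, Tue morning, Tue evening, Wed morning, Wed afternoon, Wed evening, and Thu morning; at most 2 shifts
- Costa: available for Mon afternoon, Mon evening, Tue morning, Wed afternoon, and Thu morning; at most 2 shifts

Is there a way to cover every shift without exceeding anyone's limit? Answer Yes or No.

No

Total capacity is 2+2+1+1+2+2 = 10 but 11 worker-slots are needed — infeasible.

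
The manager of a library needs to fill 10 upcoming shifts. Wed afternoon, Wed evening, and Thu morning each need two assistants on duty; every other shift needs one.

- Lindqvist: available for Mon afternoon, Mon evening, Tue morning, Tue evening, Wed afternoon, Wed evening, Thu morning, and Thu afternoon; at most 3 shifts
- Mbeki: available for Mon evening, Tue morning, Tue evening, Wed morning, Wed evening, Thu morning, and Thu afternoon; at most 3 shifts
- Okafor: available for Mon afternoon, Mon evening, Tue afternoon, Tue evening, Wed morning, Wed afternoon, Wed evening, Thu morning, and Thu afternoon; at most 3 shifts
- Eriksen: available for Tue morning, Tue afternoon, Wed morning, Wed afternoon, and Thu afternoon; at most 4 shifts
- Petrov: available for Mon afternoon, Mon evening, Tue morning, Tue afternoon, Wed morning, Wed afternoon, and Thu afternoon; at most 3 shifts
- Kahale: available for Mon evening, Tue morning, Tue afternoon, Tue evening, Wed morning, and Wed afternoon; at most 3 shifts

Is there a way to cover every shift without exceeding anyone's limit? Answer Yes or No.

One valid schedule: Mon afternoon→Lindqvist, Mon evening→Okafor, Tue morning→Eriksen, Tue afternoon→Okafor, Tue evening→Mbeki, Wed morning→Okafor, Wed afternoon→Eriksen+Petrov, Wed evening→Lindqvist+Mbeki, Thu morning→Lindqvist+Mbeki, Thu afternoon→Eriksen.
Loads: Lindqvist 3/3, Mbeki 3/3, Okafor 3/3, Eriksen 3/4, Petrov 1/3, Kahale 0/3 — all within limits.

Yes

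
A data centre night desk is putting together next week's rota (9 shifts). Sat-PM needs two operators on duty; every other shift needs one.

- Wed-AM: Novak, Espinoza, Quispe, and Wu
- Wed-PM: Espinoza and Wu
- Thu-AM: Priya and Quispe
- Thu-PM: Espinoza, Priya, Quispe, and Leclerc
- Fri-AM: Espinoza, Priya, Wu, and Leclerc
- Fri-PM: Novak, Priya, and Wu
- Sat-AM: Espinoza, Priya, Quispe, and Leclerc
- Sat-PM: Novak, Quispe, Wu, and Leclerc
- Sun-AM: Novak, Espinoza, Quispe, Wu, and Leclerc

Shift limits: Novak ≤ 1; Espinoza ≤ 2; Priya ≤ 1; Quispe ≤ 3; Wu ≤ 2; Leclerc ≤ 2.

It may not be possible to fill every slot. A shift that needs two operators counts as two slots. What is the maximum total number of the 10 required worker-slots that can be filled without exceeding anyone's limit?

10

Total capacity across all operators is 1+2+1+3+2+2 = 11, and 10 slots are needed, so at most 10 can be filled.
An assignment achieving 10: Wed-AM→Espinoza, Wed-PM→Espinoza, Thu-AM→Priya, Thu-PM→Quispe, Fri-AM→Wu, Fri-PM→Novak, Sat-AM→Quispe, Sat-PM→Quispe+Wu, Sun-AM→Leclerc.
Loads: Novak 1/1, Espinoza 2/2, Priya 1/1, Quispe 3/3, Wu 2/2, Leclerc 1/2.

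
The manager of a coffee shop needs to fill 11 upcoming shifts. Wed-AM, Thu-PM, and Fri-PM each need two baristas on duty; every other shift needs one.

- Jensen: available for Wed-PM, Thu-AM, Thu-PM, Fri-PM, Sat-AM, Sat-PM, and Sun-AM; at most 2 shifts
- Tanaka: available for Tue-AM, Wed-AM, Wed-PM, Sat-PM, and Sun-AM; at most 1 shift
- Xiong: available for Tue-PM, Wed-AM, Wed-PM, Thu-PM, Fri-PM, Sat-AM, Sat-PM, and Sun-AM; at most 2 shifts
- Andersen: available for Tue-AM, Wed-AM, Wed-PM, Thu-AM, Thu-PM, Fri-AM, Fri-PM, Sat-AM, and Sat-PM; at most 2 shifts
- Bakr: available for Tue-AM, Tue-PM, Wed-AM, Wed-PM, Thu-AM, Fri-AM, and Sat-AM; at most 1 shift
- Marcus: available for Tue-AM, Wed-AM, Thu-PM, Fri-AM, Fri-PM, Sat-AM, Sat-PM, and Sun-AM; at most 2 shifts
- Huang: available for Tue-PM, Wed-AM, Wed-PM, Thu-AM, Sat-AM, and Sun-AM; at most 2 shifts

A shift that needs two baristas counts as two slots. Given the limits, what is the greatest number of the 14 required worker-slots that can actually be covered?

12

Total capacity across all baristas is 2+1+2+2+1+2+2 = 12, and 14 slots are needed, so at most 12 can be filled.
An assignment achieving 12: Tue-AM→Tanaka, Tue-PM→Xiong, Wed-AM→Bakr+Huang, Thu-AM→Jensen, Thu-PM→Jensen+Xiong, Fri-AM→Andersen, Fri-PM→Andersen+Marcus, Sat-PM→Marcus, Sun-AM→Huang.
Loads: Jensen 2/2, Tanaka 1/1, Xiong 2/2, Andersen 2/2, Bakr 1/1, Marcus 2/2, Huang 2/2.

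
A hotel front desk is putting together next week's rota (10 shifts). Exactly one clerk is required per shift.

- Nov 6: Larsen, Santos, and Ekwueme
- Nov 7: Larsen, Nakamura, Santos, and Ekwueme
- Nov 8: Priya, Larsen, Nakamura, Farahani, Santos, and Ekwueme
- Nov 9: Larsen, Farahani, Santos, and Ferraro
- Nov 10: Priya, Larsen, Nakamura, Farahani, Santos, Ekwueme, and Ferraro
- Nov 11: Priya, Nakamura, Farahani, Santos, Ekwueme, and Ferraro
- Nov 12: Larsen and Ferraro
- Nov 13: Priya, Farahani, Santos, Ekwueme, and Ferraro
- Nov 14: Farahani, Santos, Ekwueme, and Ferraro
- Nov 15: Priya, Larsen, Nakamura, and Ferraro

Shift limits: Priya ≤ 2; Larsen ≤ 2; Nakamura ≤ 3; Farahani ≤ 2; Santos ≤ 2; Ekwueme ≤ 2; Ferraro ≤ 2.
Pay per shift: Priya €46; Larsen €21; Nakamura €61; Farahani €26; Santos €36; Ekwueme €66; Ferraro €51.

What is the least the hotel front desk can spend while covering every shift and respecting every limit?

Picking the cheapest available clerk for each shift independently would cost €225, but that ignores the shift limits.
An optimal schedule: Nov 6→Larsen, Nov 7→Santos, Nov 8→Priya, Nov 9→Farahani, Nov 10→Ferraro, Nov 11→Ferraro, Nov 12→Larsen, Nov 13→Santos, Nov 14→Farahani, Nov 15→Priya.
Total: 21 + 36 + 46 + 26 + 51 + 51 + 21 + 36 + 26 + 46 = €360.

€360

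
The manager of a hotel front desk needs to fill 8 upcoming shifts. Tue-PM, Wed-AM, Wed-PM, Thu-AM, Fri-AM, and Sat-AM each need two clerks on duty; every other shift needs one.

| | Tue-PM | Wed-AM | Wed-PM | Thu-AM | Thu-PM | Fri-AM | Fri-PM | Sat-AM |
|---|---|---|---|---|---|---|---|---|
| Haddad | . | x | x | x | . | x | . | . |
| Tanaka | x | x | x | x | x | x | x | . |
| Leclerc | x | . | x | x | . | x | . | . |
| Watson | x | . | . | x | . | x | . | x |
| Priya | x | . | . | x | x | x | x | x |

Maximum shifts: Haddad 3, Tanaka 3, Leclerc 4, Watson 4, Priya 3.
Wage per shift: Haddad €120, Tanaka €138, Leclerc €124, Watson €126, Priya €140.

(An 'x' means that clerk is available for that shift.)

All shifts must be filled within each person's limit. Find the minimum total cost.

€1788

Wed-AM can only be covered by Haddad and Tanaka, so that assignment is forced.
Sat-AM can only be covered by Watson and Priya, so that assignment is forced.
Picking the cheapest available clerk for each shift independently would cost €1782, but that ignores the shift limits.
An optimal schedule: Tue-PM→Leclerc+Watson, Wed-AM→Haddad+Tanaka, Wed-PM→Haddad+Leclerc, Thu-AM→Haddad+Leclerc, Thu-PM→Tanaka, Fri-AM→Leclerc+Watson, Fri-PM→Tanaka, Sat-AM→Watson+Priya.
Total: 124 + 126 + 120 + 138 + 120 + 124 + 120 + 124 + 138 + 124 + 126 + 138 + 126 + 140 = €1788.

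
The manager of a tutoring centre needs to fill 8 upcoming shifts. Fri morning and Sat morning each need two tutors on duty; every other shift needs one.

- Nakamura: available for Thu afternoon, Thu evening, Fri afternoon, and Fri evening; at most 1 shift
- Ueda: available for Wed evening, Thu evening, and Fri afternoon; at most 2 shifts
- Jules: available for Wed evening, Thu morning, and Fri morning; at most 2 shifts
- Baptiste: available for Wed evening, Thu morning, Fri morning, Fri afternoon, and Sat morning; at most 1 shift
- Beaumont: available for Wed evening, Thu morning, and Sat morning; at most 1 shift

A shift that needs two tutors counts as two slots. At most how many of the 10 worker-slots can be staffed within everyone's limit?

7

Total capacity across all tutors is 1+2+2+1+1 = 7, and 10 slots are needed, so at most 7 can be filled.
An assignment achieving 7: Thu morning→Jules, Thu afternoon→Nakamura, Thu evening→Ueda, Fri morning→Jules+Baptiste, Fri afternoon→Ueda, Sat morning→Beaumont.
Loads: Nakamura 1/1, Ueda 2/2, Jules 2/2, Baptiste 1/1, Beaumont 1/1.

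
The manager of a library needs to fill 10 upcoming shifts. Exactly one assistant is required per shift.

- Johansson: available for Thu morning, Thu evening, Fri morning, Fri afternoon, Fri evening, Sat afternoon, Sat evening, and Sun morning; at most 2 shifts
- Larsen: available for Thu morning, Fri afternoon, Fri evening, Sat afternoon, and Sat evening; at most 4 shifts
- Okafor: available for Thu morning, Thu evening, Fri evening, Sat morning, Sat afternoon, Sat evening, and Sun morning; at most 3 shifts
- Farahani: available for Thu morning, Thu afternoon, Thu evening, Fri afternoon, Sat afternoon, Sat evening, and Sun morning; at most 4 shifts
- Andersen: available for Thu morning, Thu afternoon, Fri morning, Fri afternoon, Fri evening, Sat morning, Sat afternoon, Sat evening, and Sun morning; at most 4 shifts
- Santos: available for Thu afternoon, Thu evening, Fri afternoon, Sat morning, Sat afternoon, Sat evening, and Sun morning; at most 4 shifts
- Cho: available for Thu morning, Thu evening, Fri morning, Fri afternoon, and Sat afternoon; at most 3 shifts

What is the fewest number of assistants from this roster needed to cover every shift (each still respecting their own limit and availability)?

10 slots to fill and no one can take more than 4, so at least ⌈10/4⌉ = 3 assistants are needed.
Johansson, Larsen, and Andersen alone can cover everything: Thu morning→Larsen, Thu afternoon→Andersen, Thu evening→Johansson, Fri morning→Johansson, Fri afternoon→Larsen, Fri evening→Larsen, Sat morning→Andersen, Sat afternoon→Larsen, Sat evening→Andersen, Sun morning→Andersen.

3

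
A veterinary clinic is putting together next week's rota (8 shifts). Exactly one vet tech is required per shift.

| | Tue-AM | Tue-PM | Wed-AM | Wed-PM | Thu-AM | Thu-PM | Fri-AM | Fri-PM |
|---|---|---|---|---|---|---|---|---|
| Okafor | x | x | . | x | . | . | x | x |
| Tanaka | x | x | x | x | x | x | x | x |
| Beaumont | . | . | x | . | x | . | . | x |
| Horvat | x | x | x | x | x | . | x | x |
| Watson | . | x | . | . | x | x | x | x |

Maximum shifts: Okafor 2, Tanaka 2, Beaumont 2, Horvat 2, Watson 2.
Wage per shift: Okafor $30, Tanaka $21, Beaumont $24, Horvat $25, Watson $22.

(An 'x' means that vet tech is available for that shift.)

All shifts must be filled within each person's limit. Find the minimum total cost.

$184

Picking the cheapest available vet tech for each shift independently would cost $168, but that ignores the shift limits.
An optimal schedule: Tue-AM→Tanaka, Tue-PM→Watson, Wed-AM→Beaumont, Wed-PM→Horvat, Thu-AM→Watson, Thu-PM→Tanaka, Fri-AM→Horvat, Fri-PM→Beaumont.
Total: 21 + 22 + 24 + 25 + 22 + 21 + 25 + 24 = $184.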